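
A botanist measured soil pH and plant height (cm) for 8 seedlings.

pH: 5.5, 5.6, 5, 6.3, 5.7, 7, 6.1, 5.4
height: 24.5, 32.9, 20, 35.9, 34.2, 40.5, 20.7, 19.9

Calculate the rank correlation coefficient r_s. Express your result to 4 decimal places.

Rank pH: 3, 4, 1, 7, 5, 8, 6, 2
Rank height: 4, 5, 2, 7, 6, 8, 3, 1
d = rank(pH) − rank(height): -1, -1, -1, 0, -1, 0, 3, 1; Σd² = 14
ρ = 1 − 6Σd² / [n(n²−1)] = 1 − 6×14 / (8×63) = 1 − 84/504 ≈ 0.8333

0.8333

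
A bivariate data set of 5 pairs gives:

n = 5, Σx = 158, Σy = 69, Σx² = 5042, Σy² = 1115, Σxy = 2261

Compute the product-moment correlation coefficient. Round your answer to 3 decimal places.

r = (nΣxy − ΣxΣy) / √[(nΣx² − (Σx)²)(nΣy² − (Σy)²)]
Numerator: 5×2261 − 158×69 = 403
Denominator: √[(25210 − 24964)(5575 − 4761)] = √[246 × 814] = 447.4863
r = 403 / 447.4863 ≈ 0.901

0.901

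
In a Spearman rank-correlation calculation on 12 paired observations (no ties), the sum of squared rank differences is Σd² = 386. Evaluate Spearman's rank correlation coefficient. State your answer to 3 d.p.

ρ = 1 − 6Σd² / [n(n²−1)] = 1 − 6×386 / (12×143)
  = 1 − 2316/1716 = 1 − 1.3497 ≈ -0.350

-0.350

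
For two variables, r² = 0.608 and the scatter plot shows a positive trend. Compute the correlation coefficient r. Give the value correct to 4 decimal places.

0.7797

|r| = √0.608 = 0.7797
The association is positive, so r = 0.7797.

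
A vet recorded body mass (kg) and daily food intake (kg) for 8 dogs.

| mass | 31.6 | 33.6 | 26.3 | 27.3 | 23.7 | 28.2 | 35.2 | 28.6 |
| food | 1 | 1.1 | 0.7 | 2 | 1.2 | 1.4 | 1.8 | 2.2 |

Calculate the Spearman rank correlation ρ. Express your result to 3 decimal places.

0.143

Rank mass: 6, 7, 2, 3, 1, 4, 8, 5
Rank food: 2, 3, 1, 7, 4, 5, 6, 8
d = rank(mass) − rank(food): 4, 4, 1, -4, -3, -1, 2, -3; Σd² = 72
ρ = 1 − 6Σd² / [n(n²−1)] = 1 − 6×72 / (8×63) = 1 − 432/504 ≈ 0.143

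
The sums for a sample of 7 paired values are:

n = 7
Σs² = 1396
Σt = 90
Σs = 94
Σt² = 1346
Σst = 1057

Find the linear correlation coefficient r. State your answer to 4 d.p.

-0.9538

r = (nΣst − ΣsΣt) / √[(nΣs² − (Σs)²)(nΣt² − (Σt)²)]
Numerator: 7×1057 − 94×90 = -1061
Denominator: √[(9772 − 8836)(9422 − 8100)] = √[936 × 1322] = 1112.3812
r = -1061 / 1112.3812 ≈ -0.9538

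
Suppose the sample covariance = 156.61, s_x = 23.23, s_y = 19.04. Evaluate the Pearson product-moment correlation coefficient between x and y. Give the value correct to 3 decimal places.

0.354

r = Cov(x,y) / (s_x · s_y) = 156.61 / (23.23 × 19.04)
  = 156.61 / 442.2992 ≈ 0.354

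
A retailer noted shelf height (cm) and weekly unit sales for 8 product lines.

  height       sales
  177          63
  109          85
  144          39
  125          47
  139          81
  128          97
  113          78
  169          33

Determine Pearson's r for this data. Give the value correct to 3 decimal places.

n = 8, Σx = 1104, Σy = 523, Σx² = 156606, Σy² = 38067, Σxy = 69973
nΣxy − ΣxΣy = 559784 − 577392 = -17608
nΣx² − (Σx)² = 1252848 − 1218816 = 34032; nΣy² − (Σy)² = 304536 − 273529 = 31007
r = -17608 / √(34032 × 31007) = -17608 / 32484.3073 ≈ -0.542

-0.542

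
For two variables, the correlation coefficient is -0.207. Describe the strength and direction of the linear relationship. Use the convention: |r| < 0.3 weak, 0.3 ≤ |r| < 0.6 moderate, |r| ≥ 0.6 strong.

weak negative

r = -0.207 < 0 so the relationship is negative.
|r| = 0.207, which falls in the weak range.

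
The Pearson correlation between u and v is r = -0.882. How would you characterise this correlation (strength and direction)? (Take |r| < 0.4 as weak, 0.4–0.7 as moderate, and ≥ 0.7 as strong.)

r = -0.882 < 0 so the relationship is negative.
|r| = 0.882, which falls in the strong range.

strong negative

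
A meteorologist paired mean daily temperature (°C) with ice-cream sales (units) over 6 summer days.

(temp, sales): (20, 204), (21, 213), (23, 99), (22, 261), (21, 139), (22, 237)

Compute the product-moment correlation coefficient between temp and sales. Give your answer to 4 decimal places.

-0.2626

n = 6, Σx = 129, Σy = 1153, Σx² = 2779, Σy² = 240397, Σxy = 24705
nΣxy − ΣxΣy = 148230 − 148737 = -507
nΣx² − (Σx)² = 16674 − 16641 = 33; nΣy² − (Σy)² = 1442382 − 1329409 = 112973
r = -507 / √(33 × 112973) = -507 / 1930.8312 ≈ -0.2626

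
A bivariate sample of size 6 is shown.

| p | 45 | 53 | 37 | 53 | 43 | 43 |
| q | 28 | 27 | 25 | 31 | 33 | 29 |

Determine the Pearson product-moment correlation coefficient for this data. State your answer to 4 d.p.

0.2748

n = 6, Σp = 274, Σq = 173, Σp² = 12710, Σq² = 5029, Σpq = 7925
nΣpq − ΣpΣq = 47550 − 47402 = 148
nΣp² − (Σp)² = 76260 − 75076 = 1184; nΣq² − (Σq)² = 30174 − 29929 = 245
r = 148 / √(1184 × 245) = 148 / 538.5908 ≈ 0.2748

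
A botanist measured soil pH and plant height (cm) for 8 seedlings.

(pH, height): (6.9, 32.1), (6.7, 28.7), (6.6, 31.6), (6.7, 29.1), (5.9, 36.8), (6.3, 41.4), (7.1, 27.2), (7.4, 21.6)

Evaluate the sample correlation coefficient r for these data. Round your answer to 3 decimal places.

n = 8, Σx = 53.6, Σy = 248.5, Σx² = 360.62, Σy² = 7974.07, Σxy = 1648.21
nΣxy − ΣxΣy = 13185.68 − 13319.6 = -133.92
nΣx² − (Σx)² = 2884.96 − 2872.96 = 12; nΣy² − (Σy)² = 63792.56 − 61752.25 = 2040.31
r = -133.92 / √(12 × 2040.31) = -133.92 / 156.4727 ≈ -0.856

-0.856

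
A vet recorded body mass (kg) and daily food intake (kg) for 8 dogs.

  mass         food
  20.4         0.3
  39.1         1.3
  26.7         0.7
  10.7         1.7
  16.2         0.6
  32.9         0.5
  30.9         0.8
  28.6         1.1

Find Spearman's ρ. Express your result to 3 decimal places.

Rank mass: 3, 8, 4, 1, 2, 7, 6, 5
Rank food: 1, 7, 4, 8, 3, 2, 5, 6
d = rank(mass) − rank(food): 2, 1, 0, -7, -1, 5, 1, -1; Σd² = 82
ρ = 1 − 6Σd² / [n(n²−1)] = 1 − 6×82 / (8×63) = 1 − 492/504 ≈ 0.024

0.024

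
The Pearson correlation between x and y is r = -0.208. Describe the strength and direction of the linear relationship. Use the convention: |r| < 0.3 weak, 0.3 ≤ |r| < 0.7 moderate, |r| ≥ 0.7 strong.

r = -0.208 < 0 so the relationship is negative.
|r| = 0.208, which falls in the weak range.

weak negative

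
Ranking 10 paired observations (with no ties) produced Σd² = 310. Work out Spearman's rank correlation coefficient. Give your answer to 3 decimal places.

ρ = 1 − 6Σd² / [n(n²−1)] = 1 − 6×310 / (10×99)
  = 1 − 1860/990 = 1 − 1.8788 ≈ -0.879

-0.879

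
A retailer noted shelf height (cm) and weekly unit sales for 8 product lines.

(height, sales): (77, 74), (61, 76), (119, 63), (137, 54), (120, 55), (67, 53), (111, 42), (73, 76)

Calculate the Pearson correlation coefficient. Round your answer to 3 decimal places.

n = 8, Σx = 765, Σy = 493, Σx² = 79119, Σy² = 31511, Σxy = 45590
nΣxy − ΣxΣy = 364720 − 377145 = -12425
nΣx² − (Σx)² = 632952 − 585225 = 47727; nΣy² − (Σy)² = 252088 − 243049 = 9039
r = -12425 / √(47727 × 9039) = -12425 / 20770.2757 ≈ -0.598

-0.598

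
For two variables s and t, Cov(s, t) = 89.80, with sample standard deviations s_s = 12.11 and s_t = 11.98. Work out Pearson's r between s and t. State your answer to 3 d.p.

r = Cov(s,t) / (s_s · s_t) = 89.80 / (12.11 × 11.98)
  = 89.80 / 145.0778 ≈ 0.619

0.619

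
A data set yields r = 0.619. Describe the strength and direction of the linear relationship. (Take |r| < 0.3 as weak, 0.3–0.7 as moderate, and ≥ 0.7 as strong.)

moderate positive

r = 0.619 > 0 so the relationship is positive.
|r| = 0.619, which falls in the moderate range.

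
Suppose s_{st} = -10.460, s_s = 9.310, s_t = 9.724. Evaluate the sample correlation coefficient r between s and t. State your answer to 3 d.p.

r = Cov(s,t) / (s_s · s_t) = -10.460 / (9.310 × 9.724)
  = -10.460 / 90.5304 ≈ -0.116

-0.116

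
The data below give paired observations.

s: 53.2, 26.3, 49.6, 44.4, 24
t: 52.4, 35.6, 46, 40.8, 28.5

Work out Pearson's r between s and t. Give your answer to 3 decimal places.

0.946

n = 5, Σs = 197.5, Σt = 203.3, Σs² = 8529.45, Σt² = 8606.01, Σst = 8501.08
nΣst − ΣsΣt = 42505.4 − 40151.75 = 2353.65
nΣs² − (Σs)² = 42647.25 − 39006.25 = 3641; nΣt² − (Σt)² = 43030.05 − 41330.89 = 1699.16
r = 2353.65 / √(3641 × 1699.16) = 2353.65 / 2487.2960 ≈ 0.946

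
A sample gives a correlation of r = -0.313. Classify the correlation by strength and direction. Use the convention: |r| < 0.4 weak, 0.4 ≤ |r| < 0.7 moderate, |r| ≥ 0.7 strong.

weak negative

r = -0.313 < 0 so the relationship is negative.
|r| = 0.313, which falls in the weak range.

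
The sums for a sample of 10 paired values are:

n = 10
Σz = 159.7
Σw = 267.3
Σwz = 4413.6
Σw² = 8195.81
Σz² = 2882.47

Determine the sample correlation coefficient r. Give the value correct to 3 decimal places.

r = (nΣwz − ΣwΣz) / √[(nΣw² − (Σw)²)(nΣz² − (Σz)²)]
Numerator: 10×4413.6 − 267.3×159.7 = 1448.19
Denominator: √[(81958.1 − 71449.29)(28824.7 − 25504.09)] = √[10508.81 × 3320.61] = 5907.2548
r = 1448.19 / 5907.2548 ≈ 0.245

0.245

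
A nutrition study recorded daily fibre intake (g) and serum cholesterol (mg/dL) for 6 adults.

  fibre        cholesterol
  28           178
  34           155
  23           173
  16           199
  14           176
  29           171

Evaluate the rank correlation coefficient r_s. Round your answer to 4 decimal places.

Rank fibre: 4, 6, 3, 2, 1, 5
Rank cholesterol: 5, 1, 3, 6, 4, 2
d = rank(fibre) − rank(cholesterol): -1, 5, 0, -4, -3, 3; Σd² = 60
ρ = 1 − 6Σd² / [n(n²−1)] = 1 − 6×60 / (6×35) = 1 − 360/210 ≈ -0.7143

-0.7143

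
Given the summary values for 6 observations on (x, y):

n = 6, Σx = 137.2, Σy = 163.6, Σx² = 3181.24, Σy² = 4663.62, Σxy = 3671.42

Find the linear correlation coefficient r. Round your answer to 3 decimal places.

r = (nΣxy − ΣxΣy) / √[(nΣx² − (Σx)²)(nΣy² − (Σy)²)]
Numerator: 6×3671.42 − 137.2×163.6 = -417.4
Denominator: √[(19087.44 − 18823.84)(27981.72 − 26764.96)] = √[263.6 × 1216.76] = 566.3373
r = -417.4 / 566.3373 ≈ -0.737

-0.737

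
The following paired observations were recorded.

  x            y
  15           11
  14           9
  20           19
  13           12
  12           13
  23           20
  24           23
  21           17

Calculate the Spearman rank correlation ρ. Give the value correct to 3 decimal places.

0.762

Rank x: 4, 3, 5, 2, 1, 7, 8, 6
Rank y: 2, 1, 6, 3, 4, 7, 8, 5
d = rank(x) − rank(y): 2, 2, -1, -1, -3, 0, 0, 1; Σd² = 20
ρ = 1 − 6Σd² / [n(n²−1)] = 1 − 6×20 / (8×63) = 1 − 120/504 ≈ 0.762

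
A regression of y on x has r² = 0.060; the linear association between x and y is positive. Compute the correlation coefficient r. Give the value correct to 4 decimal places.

|r| = √0.060 = 0.2449
The association is positive, so r = 0.2449.

0.2449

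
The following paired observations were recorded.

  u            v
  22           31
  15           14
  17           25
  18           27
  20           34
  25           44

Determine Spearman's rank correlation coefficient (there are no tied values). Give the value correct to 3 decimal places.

0.943

Rank u: 5, 1, 2, 3, 4, 6
Rank v: 4, 1, 2, 3, 5, 6
d = rank(u) − rank(v): 1, 0, 0, 0, -1, 0; Σd² = 2
ρ = 1 − 6Σd² / [n(n²−1)] = 1 − 6×2 / (6×35) = 1 − 12/210 ≈ 0.943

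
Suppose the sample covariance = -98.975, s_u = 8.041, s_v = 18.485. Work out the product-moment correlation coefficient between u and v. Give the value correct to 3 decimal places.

-0.666

r = Cov(u,v) / (s_u · s_v) = -98.975 / (8.041 × 18.485)
  = -98.975 / 148.6379 ≈ -0.666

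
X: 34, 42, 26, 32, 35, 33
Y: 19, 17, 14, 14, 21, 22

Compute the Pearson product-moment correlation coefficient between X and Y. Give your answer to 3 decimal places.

0.346

n = 6, ΣX = 202, ΣY = 107, ΣX² = 6934, ΣY² = 1967, ΣXY = 3633
nΣXY − ΣXΣY = 21798 − 21614 = 184
nΣX² − (ΣX)² = 41604 − 40804 = 800; nΣY² − (ΣY)² = 11802 − 11449 = 353
r = 184 / √(800 × 353) = 184 / 531.4132 ≈ 0.346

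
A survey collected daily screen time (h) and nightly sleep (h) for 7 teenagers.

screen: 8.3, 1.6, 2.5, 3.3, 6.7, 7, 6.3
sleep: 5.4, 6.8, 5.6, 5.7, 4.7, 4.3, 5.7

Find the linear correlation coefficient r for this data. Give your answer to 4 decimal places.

-0.7084

n = 7, Σx = 35.7, Σy = 38.2, Σx² = 222.17, Σy² = 212.32, Σxy = 186.01
nΣxy − ΣxΣy = 1302.07 − 1363.74 = -61.67
nΣx² − (Σx)² = 1555.19 − 1274.49 = 280.7; nΣy² − (Σy)² = 1486.24 − 1459.24 = 27
r = -61.67 / √(280.7 × 27) = -61.67 / 87.0569 ≈ -0.7084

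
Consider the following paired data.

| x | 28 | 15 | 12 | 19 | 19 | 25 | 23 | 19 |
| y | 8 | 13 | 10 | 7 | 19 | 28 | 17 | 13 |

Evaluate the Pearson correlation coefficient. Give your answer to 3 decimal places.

0.283

n = 8, Σx = 160, Σy = 115, Σx² = 3390, Σy² = 1985, Σxy = 2371
nΣxy − ΣxΣy = 18968 − 18400 = 568
nΣx² − (Σx)² = 27120 − 25600 = 1520; nΣy² − (Σy)² = 15880 − 13225 = 2655
r = 568 / √(1520 × 2655) = 568 / 2008.8803 ≈ 0.283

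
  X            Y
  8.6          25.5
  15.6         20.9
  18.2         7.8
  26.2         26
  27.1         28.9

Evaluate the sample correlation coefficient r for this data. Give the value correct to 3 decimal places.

0.247

n = 5, ΣX = 95.7, ΣY = 109.1, ΣX² = 2069.41, ΣY² = 2659.11, ΣXY = 2151.69
nΣXY − ΣXΣY = 10758.45 − 10440.87 = 317.58
nΣX² − (ΣX)² = 10347.05 − 9158.49 = 1188.56; nΣY² − (ΣY)² = 13295.55 − 11902.81 = 1392.74
r = 317.58 / √(1188.56 × 1392.74) = 317.58 / 1286.6060 ≈ 0.247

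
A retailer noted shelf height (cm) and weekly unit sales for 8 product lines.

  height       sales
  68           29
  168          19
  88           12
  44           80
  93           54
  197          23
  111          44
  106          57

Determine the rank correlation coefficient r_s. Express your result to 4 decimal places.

-0.3810

Rank height: 2, 7, 3, 1, 4, 8, 6, 5
Rank sales: 4, 2, 1, 8, 6, 3, 5, 7
d = rank(height) − rank(sales): -2, 5, 2, -7, -2, 5, 1, -2; Σd² = 116
ρ = 1 − 6Σd² / [n(n²−1)] = 1 − 6×116 / (8×63) = 1 − 696/504 ≈ -0.3810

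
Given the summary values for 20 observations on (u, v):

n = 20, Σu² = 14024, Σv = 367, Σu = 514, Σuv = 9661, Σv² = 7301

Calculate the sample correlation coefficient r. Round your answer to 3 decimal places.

0.337

r = (nΣuv − ΣuΣv) / √[(nΣu² − (Σu)²)(nΣv² − (Σv)²)]
Numerator: 20×9661 − 514×367 = 4582
Denominator: √[(280480 − 264196)(146020 − 134689)] = √[16284 × 11331] = 13583.5932
r = 4582 / 13583.5932 ≈ 0.337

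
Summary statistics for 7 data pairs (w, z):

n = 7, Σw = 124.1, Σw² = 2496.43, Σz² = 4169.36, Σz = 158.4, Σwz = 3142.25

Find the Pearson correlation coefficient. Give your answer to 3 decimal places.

r = (nΣwz − ΣwΣz) / √[(nΣw² − (Σw)²)(nΣz² − (Σz)²)]
Numerator: 7×3142.25 − 124.1×158.4 = 2338.31
Denominator: √[(17475.01 − 15400.81)(29185.52 − 25090.56)] = √[2074.2 × 4094.96] = 2914.4066
r = 2338.31 / 2914.4066 ≈ 0.802

0.802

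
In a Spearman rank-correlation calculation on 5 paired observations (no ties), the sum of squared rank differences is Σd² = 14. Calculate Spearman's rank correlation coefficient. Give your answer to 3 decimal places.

0.300

ρ = 1 − 6Σd² / [n(n²−1)] = 1 − 6×14 / (5×24)
  = 1 − 84/120 = 1 − 0.7000 ≈ 0.300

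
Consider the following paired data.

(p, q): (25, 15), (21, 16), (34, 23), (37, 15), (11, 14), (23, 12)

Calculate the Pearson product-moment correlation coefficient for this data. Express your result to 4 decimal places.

0.4933

n = 6, Σp = 151, Σq = 95, Σp² = 4241, Σq² = 1575, Σpq = 2478
nΣpq − ΣpΣq = 14868 − 14345 = 523
nΣp² − (Σp)² = 25446 − 22801 = 2645; nΣq² − (Σq)² = 9450 − 9025 = 425
r = 523 / √(2645 × 425) = 523 / 1060.2476 ≈ 0.4933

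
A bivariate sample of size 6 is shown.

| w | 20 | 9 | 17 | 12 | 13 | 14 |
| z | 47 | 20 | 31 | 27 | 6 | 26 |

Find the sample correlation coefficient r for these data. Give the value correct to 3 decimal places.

n = 6, Σw = 85, Σz = 157, Σw² = 1279, Σz² = 5011, Σwz = 2413
nΣwz − ΣwΣz = 14478 − 13345 = 1133
nΣw² − (Σw)² = 7674 − 7225 = 449; nΣz² − (Σz)² = 30066 − 24649 = 5417
r = 1133 / √(449 × 5417) = 1133 / 1559.5618 ≈ 0.726

0.726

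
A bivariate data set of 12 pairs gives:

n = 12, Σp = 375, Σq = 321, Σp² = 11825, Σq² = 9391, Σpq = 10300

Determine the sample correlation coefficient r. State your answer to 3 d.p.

0.919

r = (nΣpq − ΣpΣq) / √[(nΣp² − (Σp)²)(nΣq² − (Σq)²)]
Numerator: 12×10300 − 375×321 = 3225
Denominator: √[(141900 − 140625)(112692 − 103041)] = √[1275 × 9651] = 3507.8519
r = 3225 / 3507.8519 ≈ 0.919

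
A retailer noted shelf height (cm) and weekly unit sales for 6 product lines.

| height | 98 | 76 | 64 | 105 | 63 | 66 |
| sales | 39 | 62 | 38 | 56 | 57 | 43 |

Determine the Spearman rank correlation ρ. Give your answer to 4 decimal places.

0.0286

Rank height: 5, 4, 2, 6, 1, 3
Rank sales: 2, 6, 1, 4, 5, 3
d = rank(height) − rank(sales): 3, -2, 1, 2, -4, 0; Σd² = 34
ρ = 1 − 6Σd² / [n(n²−1)] = 1 − 6×34 / (6×35) = 1 − 204/210 ≈ 0.0286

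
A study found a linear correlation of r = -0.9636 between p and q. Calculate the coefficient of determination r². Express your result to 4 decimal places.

0.9285

r² = (-0.9636)² = 0.9285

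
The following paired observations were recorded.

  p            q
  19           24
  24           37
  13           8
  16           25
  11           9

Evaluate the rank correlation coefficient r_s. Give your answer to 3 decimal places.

Rank p: 4, 5, 2, 3, 1
Rank q: 3, 5, 1, 4, 2
d = rank(p) − rank(q): 1, 0, 1, -1, -1; Σd² = 4
ρ = 1 − 6Σd² / [n(n²−1)] = 1 − 6×4 / (5×24) = 1 − 24/120 ≈ 0.800

0.800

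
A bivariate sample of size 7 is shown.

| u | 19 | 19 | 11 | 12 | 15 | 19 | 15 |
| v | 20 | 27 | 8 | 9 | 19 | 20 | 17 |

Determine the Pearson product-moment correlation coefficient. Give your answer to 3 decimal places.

0.906

n = 7, Σu = 110, Σv = 120, Σu² = 1798, Σv² = 2324, Σuv = 2009
nΣuv − ΣuΣv = 14063 − 13200 = 863
nΣu² − (Σu)² = 12586 − 12100 = 486; nΣv² − (Σv)² = 16268 − 14400 = 1868
r = 863 / √(486 × 1868) = 863 / 952.8106 ≈ 0.906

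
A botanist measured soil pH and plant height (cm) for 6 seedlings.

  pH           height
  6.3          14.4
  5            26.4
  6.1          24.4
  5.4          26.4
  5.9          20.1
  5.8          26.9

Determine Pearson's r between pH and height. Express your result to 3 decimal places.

-0.697

n = 6, Σx = 34.5, Σy = 138.6, Σx² = 199.51, Σy² = 3324.26, Σxy = 788.73
nΣxy − ΣxΣy = 4732.38 − 4781.7 = -49.32
nΣx² − (Σx)² = 1197.06 − 1190.25 = 6.81; nΣy² − (Σy)² = 19945.56 − 19209.96 = 735.6
r = -49.32 / √(6.81 × 735.6) = -49.32 / 70.7774 ≈ -0.697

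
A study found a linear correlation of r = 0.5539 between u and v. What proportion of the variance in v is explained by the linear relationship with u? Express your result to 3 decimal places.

r² = (0.5539)² = 0.307

0.307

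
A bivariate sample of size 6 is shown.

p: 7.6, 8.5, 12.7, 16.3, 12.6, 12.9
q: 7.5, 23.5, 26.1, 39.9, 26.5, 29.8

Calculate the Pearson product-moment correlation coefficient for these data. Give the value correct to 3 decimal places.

n = 6, Σp = 70.6, Σq = 153.3, Σp² = 882.16, Σq² = 4472.01, Σpq = 1956.91
nΣpq − ΣpΣq = 11741.46 − 10822.98 = 918.48
nΣp² − (Σp)² = 5292.96 − 4984.36 = 308.6; nΣq² − (Σq)² = 26832.06 − 23500.89 = 3331.17
r = 918.48 / √(308.6 × 3331.17) = 918.48 / 1013.9029 ≈ 0.906

0.906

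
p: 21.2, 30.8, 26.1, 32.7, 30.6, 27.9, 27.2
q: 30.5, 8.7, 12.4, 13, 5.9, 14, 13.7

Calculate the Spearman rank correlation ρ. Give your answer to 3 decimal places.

Rank p: 1, 6, 2, 7, 5, 4, 3
Rank q: 7, 2, 3, 4, 1, 6, 5
d = rank(p) − rank(q): -6, 4, -1, 3, 4, -2, -2; Σd² = 86
ρ = 1 − 6Σd² / [n(n²−1)] = 1 − 6×86 / (7×48) = 1 − 516/336 ≈ -0.536

-0.536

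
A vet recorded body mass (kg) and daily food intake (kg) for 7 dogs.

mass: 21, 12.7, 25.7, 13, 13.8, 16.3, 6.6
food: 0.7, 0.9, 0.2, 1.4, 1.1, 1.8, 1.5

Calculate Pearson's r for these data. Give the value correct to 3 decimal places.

-0.724

n = 7, Σx = 109.1, Σy = 7.6, Σx² = 1931.47, Σy² = 10, Σxy = 103.89
nΣxy − ΣxΣy = 727.23 − 829.16 = -101.93
nΣx² − (Σx)² = 13520.29 − 11902.81 = 1617.48; nΣy² − (Σy)² = 70 − 57.76 = 12.24
r = -101.93 / √(1617.48 × 12.24) = -101.93 / 140.7052 ≈ -0.724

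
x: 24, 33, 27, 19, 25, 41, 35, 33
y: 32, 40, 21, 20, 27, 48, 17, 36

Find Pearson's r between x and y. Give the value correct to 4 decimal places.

n = 8, Σx = 237, Σy = 241, Σx² = 7375, Σy² = 8083, Σxy = 7461
nΣxy − ΣxΣy = 59688 − 57117 = 2571
nΣx² − (Σx)² = 59000 − 56169 = 2831; nΣy² − (Σy)² = 64664 − 58081 = 6583
r = 2571 / √(2831 × 6583) = 2571 / 4316.9981 ≈ 0.5956

0.5956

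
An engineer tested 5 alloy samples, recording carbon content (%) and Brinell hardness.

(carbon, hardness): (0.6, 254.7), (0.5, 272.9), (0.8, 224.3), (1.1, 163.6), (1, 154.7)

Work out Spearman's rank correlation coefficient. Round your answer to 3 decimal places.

-0.900

Rank carbon: 2, 1, 3, 5, 4
Rank hardness: 4, 5, 3, 2, 1
d = rank(carbon) − rank(hardness): -2, -4, 0, 3, 3; Σd² = 38
ρ = 1 − 6Σd² / [n(n²−1)] = 1 − 6×38 / (5×24) = 1 − 228/120 ≈ -0.900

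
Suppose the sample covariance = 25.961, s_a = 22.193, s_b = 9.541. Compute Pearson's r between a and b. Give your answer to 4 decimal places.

r = Cov(a,b) / (s_a · s_b) = 25.961 / (22.193 × 9.541)
  = 25.961 / 211.7434 ≈ 0.1226

0.1226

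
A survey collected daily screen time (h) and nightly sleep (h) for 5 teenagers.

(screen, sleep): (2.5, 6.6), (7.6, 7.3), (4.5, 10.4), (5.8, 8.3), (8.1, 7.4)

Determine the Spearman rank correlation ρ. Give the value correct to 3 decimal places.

Rank screen: 1, 4, 2, 3, 5
Rank sleep: 1, 2, 5, 4, 3
d = rank(screen) − rank(sleep): 0, 2, -3, -1, 2; Σd² = 18
ρ = 1 − 6Σd² / [n(n²−1)] = 1 − 6×18 / (5×24) = 1 − 108/120 ≈ 0.100

0.100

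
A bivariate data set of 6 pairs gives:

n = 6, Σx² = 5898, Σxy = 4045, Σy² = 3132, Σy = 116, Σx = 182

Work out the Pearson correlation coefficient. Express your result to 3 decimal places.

r = (nΣxy − ΣxΣy) / √[(nΣx² − (Σx)²)(nΣy² − (Σy)²)]
Numerator: 6×4045 − 182×116 = 3158
Denominator: √[(35388 − 33124)(18792 − 13456)] = √[2264 × 5336] = 3475.7307
r = 3158 / 3475.7307 ≈ 0.909

0.909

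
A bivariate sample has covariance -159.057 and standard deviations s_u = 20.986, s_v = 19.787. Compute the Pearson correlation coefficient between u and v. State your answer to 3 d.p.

r = Cov(u,v) / (s_u · s_v) = -159.057 / (20.986 × 19.787)
  = -159.057 / 415.2500 ≈ -0.383

-0.383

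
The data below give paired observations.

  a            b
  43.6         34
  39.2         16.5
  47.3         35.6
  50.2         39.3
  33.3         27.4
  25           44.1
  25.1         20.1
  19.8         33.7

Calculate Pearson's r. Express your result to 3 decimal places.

0.118

n = 8, Σa = 283.5, Σb = 250.7, Σa² = 10950.87, Σb² = 8475.37, Σab = 8972.63
nΣab − ΣaΣb = 71781.04 − 71073.45 = 707.59
nΣa² − (Σa)² = 87606.96 − 80372.25 = 7234.71; nΣb² − (Σb)² = 67802.96 − 62850.49 = 4952.47
r = 707.59 / √(7234.71 × 4952.47) = 707.59 / 5985.7902 ≈ 0.118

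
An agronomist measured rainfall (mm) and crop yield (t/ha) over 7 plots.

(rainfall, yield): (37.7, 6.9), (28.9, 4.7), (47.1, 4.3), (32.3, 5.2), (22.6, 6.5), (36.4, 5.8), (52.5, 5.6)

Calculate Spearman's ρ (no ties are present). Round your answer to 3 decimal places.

-0.143

Rank rainfall: 5, 2, 6, 3, 1, 4, 7
Rank yield: 7, 2, 1, 3, 6, 5, 4
d = rank(rainfall) − rank(yield): -2, 0, 5, 0, -5, -1, 3; Σd² = 64
ρ = 1 − 6Σd² / [n(n²−1)] = 1 − 6×64 / (7×48) = 1 − 384/336 ≈ -0.143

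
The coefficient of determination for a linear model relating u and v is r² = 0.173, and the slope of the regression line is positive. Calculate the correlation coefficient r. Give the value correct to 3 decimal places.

0.416

|r| = √0.173 = 0.416
The association is positive, so r = 0.416.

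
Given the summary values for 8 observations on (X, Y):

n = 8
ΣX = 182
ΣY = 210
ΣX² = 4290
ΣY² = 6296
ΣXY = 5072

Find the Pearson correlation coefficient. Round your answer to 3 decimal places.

r = (nΣXY − ΣXΣY) / √[(nΣX² − (ΣX)²)(nΣY² − (ΣY)²)]
Numerator: 8×5072 − 182×210 = 2356
Denominator: √[(34320 − 33124)(50368 − 44100)] = √[1196 × 6268] = 2737.9788
r = 2356 / 2737.9788 ≈ 0.860

0.860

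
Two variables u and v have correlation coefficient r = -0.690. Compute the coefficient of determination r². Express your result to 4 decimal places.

0.4761

r² = (-0.690)² = 0.4761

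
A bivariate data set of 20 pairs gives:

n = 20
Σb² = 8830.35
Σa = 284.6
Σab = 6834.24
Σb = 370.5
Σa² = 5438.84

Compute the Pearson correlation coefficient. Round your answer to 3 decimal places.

0.945

r = (nΣab − ΣaΣb) / √[(nΣa² − (Σa)²)(nΣb² − (Σb)²)]
Numerator: 20×6834.24 − 284.6×370.5 = 31240.5
Denominator: √[(108776.8 − 80997.16)(176607 − 137270.25)] = √[27779.64 × 39336.75] = 33056.9320
r = 31240.5 / 33056.9320 ≈ 0.945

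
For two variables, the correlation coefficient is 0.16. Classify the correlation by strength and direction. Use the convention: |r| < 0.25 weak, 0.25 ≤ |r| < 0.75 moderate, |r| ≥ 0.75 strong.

weak positive

r = 0.16 > 0 so the relationship is positive.
|r| = 0.16, which falls in the weak range.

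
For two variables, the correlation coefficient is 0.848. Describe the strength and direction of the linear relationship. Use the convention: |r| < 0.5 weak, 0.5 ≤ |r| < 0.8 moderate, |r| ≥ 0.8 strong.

strong positive

r = 0.848 > 0 so the relationship is positive.
|r| = 0.848, which falls in the strong range.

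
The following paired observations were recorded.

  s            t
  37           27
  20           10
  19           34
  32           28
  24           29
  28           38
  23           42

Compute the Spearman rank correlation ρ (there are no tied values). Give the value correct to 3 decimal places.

-0.214

Rank s: 7, 2, 1, 6, 4, 5, 3
Rank t: 2, 1, 5, 3, 4, 6, 7
d = rank(s) − rank(t): 5, 1, -4, 3, 0, -1, -4; Σd² = 68
ρ = 1 − 6Σd² / [n(n²−1)] = 1 − 6×68 / (7×48) = 1 − 408/336 ≈ -0.214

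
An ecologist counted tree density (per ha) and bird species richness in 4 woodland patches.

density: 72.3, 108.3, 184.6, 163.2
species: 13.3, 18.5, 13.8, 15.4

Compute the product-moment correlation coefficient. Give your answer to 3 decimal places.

-0.089

n = 4, Σx = 528.4, Σy = 61, Σx² = 77667.58, Σy² = 946.74, Σxy = 8025.9
nΣxy − ΣxΣy = 32103.6 − 32232.4 = -128.8
nΣx² − (Σx)² = 310670.32 − 279206.56 = 31463.76; nΣy² − (Σy)² = 3786.96 − 3721 = 65.96
r = -128.8 / √(31463.76 × 65.96) = -128.8 / 1440.6074 ≈ -0.089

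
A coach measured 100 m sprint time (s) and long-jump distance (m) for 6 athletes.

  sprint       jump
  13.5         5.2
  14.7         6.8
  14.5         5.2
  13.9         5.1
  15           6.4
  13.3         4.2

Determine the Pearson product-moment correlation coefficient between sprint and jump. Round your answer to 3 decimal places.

0.850

n = 6, Σx = 84.9, Σy = 32.9, Σx² = 1203.69, Σy² = 184.93, Σxy = 468.31
nΣxy − ΣxΣy = 2809.86 − 2793.21 = 16.65
nΣx² − (Σx)² = 7222.14 − 7208.01 = 14.13; nΣy² − (Σy)² = 1109.58 − 1082.41 = 27.17
r = 16.65 / √(14.13 × 27.17) = 16.65 / 19.5937 ≈ 0.850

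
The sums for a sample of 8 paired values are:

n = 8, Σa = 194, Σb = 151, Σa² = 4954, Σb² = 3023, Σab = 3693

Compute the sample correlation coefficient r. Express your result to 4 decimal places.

r = (nΣab − ΣaΣb) / √[(nΣa² − (Σa)²)(nΣb² − (Σb)²)]
Numerator: 8×3693 − 194×151 = 250
Denominator: √[(39632 − 37636)(24184 − 22801)] = √[1996 × 1383] = 1661.4656
r = 250 / 1661.4656 ≈ 0.1505

0.1505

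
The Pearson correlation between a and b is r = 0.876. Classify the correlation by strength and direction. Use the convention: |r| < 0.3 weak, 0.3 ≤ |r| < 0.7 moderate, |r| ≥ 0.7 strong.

r = 0.876 > 0 so the relationship is positive.
|r| = 0.876, which falls in the strong range.

strong positive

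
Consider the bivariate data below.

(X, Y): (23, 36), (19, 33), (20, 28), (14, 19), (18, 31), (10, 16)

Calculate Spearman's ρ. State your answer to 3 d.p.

0.829

Rank X: 6, 4, 5, 2, 3, 1
Rank Y: 6, 5, 3, 2, 4, 1
d = rank(X) − rank(Y): 0, -1, 2, 0, -1, 0; Σd² = 6
ρ = 1 − 6Σd² / [n(n²−1)] = 1 − 6×6 / (6×35) = 1 − 36/210 ≈ 0.829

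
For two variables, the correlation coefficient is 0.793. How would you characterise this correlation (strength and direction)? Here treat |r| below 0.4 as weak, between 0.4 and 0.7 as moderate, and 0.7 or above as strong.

r = 0.793 > 0 so the relationship is positive.
|r| = 0.793, which falls in the strong range.

strong positive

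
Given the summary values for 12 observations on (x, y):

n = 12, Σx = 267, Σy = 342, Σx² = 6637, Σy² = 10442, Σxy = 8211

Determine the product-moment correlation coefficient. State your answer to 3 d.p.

0.865

r = (nΣxy − ΣxΣy) / √[(nΣx² − (Σx)²)(nΣy² − (Σy)²)]
Numerator: 12×8211 − 267×342 = 7218
Denominator: √[(79644 − 71289)(125304 − 116964)] = √[8355 × 8340] = 8347.4966
r = 7218 / 8347.4966 ≈ 0.865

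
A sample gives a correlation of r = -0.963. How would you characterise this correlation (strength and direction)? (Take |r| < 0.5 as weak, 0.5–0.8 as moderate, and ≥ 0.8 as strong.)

strong negative

r = -0.963 < 0 so the relationship is negative.
|r| = 0.963, which falls in the strong range.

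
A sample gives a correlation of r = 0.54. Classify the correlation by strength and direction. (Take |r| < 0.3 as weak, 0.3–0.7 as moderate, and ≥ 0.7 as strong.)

r = 0.54 > 0 so the relationship is positive.
|r| = 0.54, which falls in the moderate range.

moderate positive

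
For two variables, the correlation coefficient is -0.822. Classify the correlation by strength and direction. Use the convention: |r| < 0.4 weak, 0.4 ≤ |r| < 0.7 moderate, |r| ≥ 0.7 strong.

r = -0.822 < 0 so the relationship is negative.
|r| = 0.822, which falls in the strong range.

strong negative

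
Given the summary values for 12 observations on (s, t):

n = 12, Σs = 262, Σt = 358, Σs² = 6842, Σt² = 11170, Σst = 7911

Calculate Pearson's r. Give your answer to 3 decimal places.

r = (nΣst − ΣsΣt) / √[(nΣs² − (Σs)²)(nΣt² − (Σt)²)]
Numerator: 12×7911 − 262×358 = 1136
Denominator: √[(82104 − 68644)(134040 − 128164)] = √[13460 × 5876] = 8893.3098
r = 1136 / 8893.3098 ≈ 0.128

0.128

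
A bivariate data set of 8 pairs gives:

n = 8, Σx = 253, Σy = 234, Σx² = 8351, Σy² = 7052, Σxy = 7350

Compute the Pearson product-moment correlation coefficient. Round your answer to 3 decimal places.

-0.186

r = (nΣxy − ΣxΣy) / √[(nΣx² − (Σx)²)(nΣy² − (Σy)²)]
Numerator: 8×7350 − 253×234 = -402
Denominator: √[(66808 − 64009)(56416 − 54756)] = √[2799 × 1660] = 2155.5371
r = -402 / 2155.5371 ≈ -0.186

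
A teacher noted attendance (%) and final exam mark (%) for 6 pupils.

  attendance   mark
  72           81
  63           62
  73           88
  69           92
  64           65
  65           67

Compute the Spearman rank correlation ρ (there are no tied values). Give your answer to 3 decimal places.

0.829

Rank attendance: 5, 1, 6, 4, 2, 3
Rank mark: 4, 1, 5, 6, 2, 3
d = rank(attendance) − rank(mark): 1, 0, 1, -2, 0, 0; Σd² = 6
ρ = 1 − 6Σd² / [n(n²−1)] = 1 − 6×6 / (6×35) = 1 − 36/210 ≈ 0.829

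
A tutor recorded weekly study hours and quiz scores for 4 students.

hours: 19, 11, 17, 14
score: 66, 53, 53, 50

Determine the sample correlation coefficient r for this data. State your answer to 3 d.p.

n = 4, Σx = 61, Σy = 222, Σx² = 967, Σy² = 12474, Σxy = 3438
nΣxy − ΣxΣy = 13752 − 13542 = 210
nΣx² − (Σx)² = 3868 − 3721 = 147; nΣy² − (Σy)² = 49896 − 49284 = 612
r = 210 / √(147 × 612) = 210 / 299.9400 ≈ 0.700

0.700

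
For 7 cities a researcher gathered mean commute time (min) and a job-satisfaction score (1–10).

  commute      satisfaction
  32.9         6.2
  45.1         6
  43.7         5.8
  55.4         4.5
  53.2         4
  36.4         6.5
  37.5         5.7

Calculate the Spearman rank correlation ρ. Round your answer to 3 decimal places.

-0.786

Rank commute: 1, 5, 4, 7, 6, 2, 3
Rank satisfaction: 6, 5, 4, 2, 1, 7, 3
d = rank(commute) − rank(satisfaction): -5, 0, 0, 5, 5, -5, 0; Σd² = 100
ρ = 1 − 6Σd² / [n(n²−1)] = 1 − 6×100 / (7×48) = 1 − 600/336 ≈ -0.786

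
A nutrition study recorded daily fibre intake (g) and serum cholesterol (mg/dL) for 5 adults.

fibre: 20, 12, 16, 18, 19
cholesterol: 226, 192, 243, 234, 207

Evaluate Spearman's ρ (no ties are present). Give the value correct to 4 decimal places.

Rank fibre: 5, 1, 2, 3, 4
Rank cholesterol: 3, 1, 5, 4, 2
d = rank(fibre) − rank(cholesterol): 2, 0, -3, -1, 2; Σd² = 18
ρ = 1 − 6Σd² / [n(n²−1)] = 1 − 6×18 / (5×24) = 1 − 108/120 ≈ 0.1000

0.1000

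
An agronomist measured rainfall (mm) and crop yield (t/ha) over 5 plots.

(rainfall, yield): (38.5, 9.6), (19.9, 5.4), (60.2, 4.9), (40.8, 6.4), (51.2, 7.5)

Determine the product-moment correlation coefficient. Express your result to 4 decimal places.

n = 5, Σx = 210.6, Σy = 33.8, Σx² = 9788.38, Σy² = 242.54, Σxy = 1417.16
nΣxy − ΣxΣy = 7085.8 − 7118.28 = -32.48
nΣx² − (Σx)² = 48941.9 − 44352.36 = 4589.54; nΣy² − (Σy)² = 1212.7 − 1142.44 = 70.26
r = -32.48 / √(4589.54 × 70.26) = -32.48 / 567.8566 ≈ -0.0572

-0.0572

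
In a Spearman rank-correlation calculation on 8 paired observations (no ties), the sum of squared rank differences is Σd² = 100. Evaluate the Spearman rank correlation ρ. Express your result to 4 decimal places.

-0.1905

ρ = 1 − 6Σd² / [n(n²−1)] = 1 − 6×100 / (8×63)
  = 1 − 600/504 = 1 − 1.19048 ≈ -0.1905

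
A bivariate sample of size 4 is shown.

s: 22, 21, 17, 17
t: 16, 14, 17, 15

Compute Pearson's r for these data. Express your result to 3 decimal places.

-0.344

n = 4, Σs = 77, Σt = 62, Σs² = 1503, Σt² = 966, Σst = 1190
nΣst − ΣsΣt = 4760 − 4774 = -14
nΣs² − (Σs)² = 6012 − 5929 = 83; nΣt² − (Σt)² = 3864 − 3844 = 20
r = -14 / √(83 × 20) = -14 / 40.7431 ≈ -0.344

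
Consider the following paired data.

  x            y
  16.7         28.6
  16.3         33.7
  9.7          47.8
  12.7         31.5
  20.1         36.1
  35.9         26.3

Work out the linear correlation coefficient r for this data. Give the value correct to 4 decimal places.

-0.6479

n = 6, Σx = 111.4, Σy = 204, Σx² = 2492.78, Σy² = 7225.64, Σxy = 3560.42
nΣxy − ΣxΣy = 21362.52 − 22725.6 = -1363.08
nΣx² − (Σx)² = 14956.68 − 12409.96 = 2546.72; nΣy² − (Σy)² = 43353.84 − 41616 = 1737.84
r = -1363.08 / √(2546.72 × 1737.84) = -1363.08 / 2103.7566 ≈ -0.6479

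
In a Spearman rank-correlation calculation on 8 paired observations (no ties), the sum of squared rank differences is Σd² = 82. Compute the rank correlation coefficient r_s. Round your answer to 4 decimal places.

0.0238

ρ = 1 − 6Σd² / [n(n²−1)] = 1 − 6×82 / (8×63)
  = 1 − 492/504 = 1 − 0.97619 ≈ 0.0238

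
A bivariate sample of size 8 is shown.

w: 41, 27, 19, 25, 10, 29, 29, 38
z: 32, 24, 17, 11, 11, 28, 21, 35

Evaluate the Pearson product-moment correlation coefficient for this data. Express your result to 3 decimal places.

n = 8, Σw = 218, Σz = 179, Σw² = 6622, Σz² = 4581, Σwz = 5419
nΣwz − ΣwΣz = 43352 − 39022 = 4330
nΣw² − (Σw)² = 52976 − 47524 = 5452; nΣz² − (Σz)² = 36648 − 32041 = 4607
r = 4330 / √(5452 × 4607) = 4330 / 5011.7227 ≈ 0.864

0.864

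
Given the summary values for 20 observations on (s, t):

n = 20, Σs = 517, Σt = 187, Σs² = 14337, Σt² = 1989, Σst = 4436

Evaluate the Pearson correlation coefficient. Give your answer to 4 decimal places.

r = (nΣst − ΣsΣt) / √[(nΣs² − (Σs)²)(nΣt² − (Σt)²)]
Numerator: 20×4436 − 517×187 = -7959
Denominator: √[(286740 − 267289)(39780 − 34969)] = √[19451 × 4811] = 9673.6116
r = -7959 / 9673.6116 ≈ -0.8228

-0.8228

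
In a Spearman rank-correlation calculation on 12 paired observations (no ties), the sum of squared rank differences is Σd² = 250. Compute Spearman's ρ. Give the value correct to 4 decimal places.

ρ = 1 − 6Σd² / [n(n²−1)] = 1 − 6×250 / (12×143)
  = 1 − 1500/1716 = 1 − 0.87413 ≈ 0.1259

0.1259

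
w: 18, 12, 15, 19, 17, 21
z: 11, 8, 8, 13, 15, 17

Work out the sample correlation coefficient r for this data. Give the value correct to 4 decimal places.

n = 6, Σw = 102, Σz = 72, Σw² = 1784, Σz² = 932, Σwz = 1273
nΣwz − ΣwΣz = 7638 − 7344 = 294
nΣw² − (Σw)² = 10704 − 10404 = 300; nΣz² − (Σz)² = 5592 − 5184 = 408
r = 294 / √(300 × 408) = 294 / 349.8571 ≈ 0.8403

0.8403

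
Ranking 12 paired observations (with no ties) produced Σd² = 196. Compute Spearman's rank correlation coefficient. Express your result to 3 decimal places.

0.315

ρ = 1 − 6Σd² / [n(n²−1)] = 1 − 6×196 / (12×143)
  = 1 − 1176/1716 = 1 − 0.6853 ≈ 0.315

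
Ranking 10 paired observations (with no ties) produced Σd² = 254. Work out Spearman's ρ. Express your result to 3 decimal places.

-0.539

ρ = 1 − 6Σd² / [n(n²−1)] = 1 − 6×254 / (10×99)
  = 1 − 1524/990 = 1 − 1.5394 ≈ -0.539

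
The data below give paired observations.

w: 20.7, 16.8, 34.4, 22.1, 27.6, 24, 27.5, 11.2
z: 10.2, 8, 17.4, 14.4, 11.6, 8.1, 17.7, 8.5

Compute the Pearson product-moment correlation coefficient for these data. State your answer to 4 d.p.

n = 8, Σw = 184.3, Σz = 95.9, Σw² = 4601.95, Σz² = 1263.87, Σwz = 2358.85
nΣwz − ΣwΣz = 18870.8 − 17674.37 = 1196.43
nΣw² − (Σw)² = 36815.6 − 33966.49 = 2849.11; nΣz² − (Σz)² = 10110.96 − 9196.81 = 914.15
r = 1196.43 / √(2849.11 × 914.15) = 1196.43 / 1613.8506 ≈ 0.7414

0.7414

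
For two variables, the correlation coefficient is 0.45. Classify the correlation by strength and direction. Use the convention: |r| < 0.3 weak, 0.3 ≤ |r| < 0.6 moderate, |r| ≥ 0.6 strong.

r = 0.45 > 0 so the relationship is positive.
|r| = 0.45, which falls in the moderate range.

moderate positive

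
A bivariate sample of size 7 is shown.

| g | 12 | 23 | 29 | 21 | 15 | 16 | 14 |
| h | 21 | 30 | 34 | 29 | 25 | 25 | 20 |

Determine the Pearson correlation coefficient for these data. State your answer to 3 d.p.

n = 7, Σg = 130, Σh = 184, Σg² = 2632, Σh² = 4988, Σgh = 3592
nΣgh − ΣgΣh = 25144 − 23920 = 1224
nΣg² − (Σg)² = 18424 − 16900 = 1524; nΣh² − (Σh)² = 34916 − 33856 = 1060
r = 1224 / √(1524 × 1060) = 1224 / 1270.9996 ≈ 0.963

0.963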